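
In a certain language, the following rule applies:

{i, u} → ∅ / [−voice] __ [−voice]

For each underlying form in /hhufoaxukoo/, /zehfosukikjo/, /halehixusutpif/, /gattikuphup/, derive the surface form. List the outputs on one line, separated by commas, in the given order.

/hhufoaxukoo/: /u/ is a high vowel flanked by voiceless consonants /h/ and /f/, so it deletes. /u/ is a high vowel flanked by voiceless consonants /x/ and /k/, so it deletes. → [hhfoaxkoo].
/zehfosukikjo/: /u/ is a high vowel flanked by voiceless consonants /s/ and /k/, so it deletes. /i/ is a high vowel flanked by voiceless consonants /k/ and /k/, so it deletes. → [zehfoskkjo].
/halehixusutpif/: /i/ is a high vowel flanked by voiceless consonants /h/ and /x/, so it deletes. /u/ is a high vowel flanked by voiceless consonants /x/ and /s/, so it deletes. /u/ is a high vowel flanked by voiceless consonants /s/ and /t/, so it deletes. /i/ is a high vowel flanked by voiceless consonants /p/ and /f/, so it deletes. → [halehxstpf].
/gattikuphup/: /i/ is a high vowel flanked by voiceless consonants /t/ and /k/, so it deletes. /u/ is a high vowel flanked by voiceless consonants /k/ and /p/, so it deletes. /u/ is a high vowel flanked by voiceless consonants /h/ and /p/, so it deletes. → [gattkphp].

hhfoaxkoo, zehfoskkjo, halehxstpf, gattkphp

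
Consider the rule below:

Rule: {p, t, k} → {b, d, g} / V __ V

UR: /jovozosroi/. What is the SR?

No segment of /jovozosroi/ meets the structural description of the rule, so the form surfaces unchanged.

jovozosroi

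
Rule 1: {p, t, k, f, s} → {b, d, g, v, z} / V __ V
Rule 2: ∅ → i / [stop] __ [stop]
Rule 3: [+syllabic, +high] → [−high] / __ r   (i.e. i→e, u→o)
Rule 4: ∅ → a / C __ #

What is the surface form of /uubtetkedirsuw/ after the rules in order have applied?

Rule 1 (intervocalic voicing): no segment meets the environment; /uubtetkedirsuw/ is unchanged.
Rule 2 (stop-cluster i-epenthesis): /b/ and /t/ form a stop–stop cluster, so [i] is inserted between them. /t/ and /k/ form a stop–stop cluster, so [i] is inserted between them. /uubtetkedirsuw/ → uubitetikedirsuw.
Rule 3 (pre-rhotic lowering): /i/ is a high vowel immediately before /r/, so it lowers to [e]. /uubitetikedirsuw/ → uubitetikedersuw.
Rule 4 (final a-epenthesis): the form ends in the consonant /w/, so [a] is inserted word-finally. /uubitetikedersuw/ → uubitetikedersuwa.

uubitetikedersuwa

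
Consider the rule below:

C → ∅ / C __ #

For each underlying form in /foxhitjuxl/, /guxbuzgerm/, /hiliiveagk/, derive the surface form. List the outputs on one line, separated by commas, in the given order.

/foxhitjuxl/: /l/ is the second consonant of a word-final cluster /xl/, so it deletes. → [foxhitjux].
/guxbuzgerm/: /m/ is the second consonant of a word-final cluster /rm/, so it deletes. → [guxbuzger].
/hiliiveagk/: /k/ is the second consonant of a word-final cluster /gk/, so it deletes. → [hiliiveag].

foxhitjux, guxbuzger, hiliiveag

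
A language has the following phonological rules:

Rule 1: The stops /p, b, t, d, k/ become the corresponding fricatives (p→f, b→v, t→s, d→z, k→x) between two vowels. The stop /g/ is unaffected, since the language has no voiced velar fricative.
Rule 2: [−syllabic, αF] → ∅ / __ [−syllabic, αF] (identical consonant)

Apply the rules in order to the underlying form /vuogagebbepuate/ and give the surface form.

vuogagebefuase

Rule 1 (intervocalic spirantization): /p/ is a stop between vowels /e/ and /u/, so it spirantizes to the fricative [f]. /t/ is a stop between vowels /a/ and /e/, so it spirantizes to the fricative [s]. /vuogagebbepuate/ → vuogagebbefuase.
Rule 2 (degemination): /bb/ is a geminate; the first /b/ deletes. /vuogagebbefuase/ → vuogagebefuase.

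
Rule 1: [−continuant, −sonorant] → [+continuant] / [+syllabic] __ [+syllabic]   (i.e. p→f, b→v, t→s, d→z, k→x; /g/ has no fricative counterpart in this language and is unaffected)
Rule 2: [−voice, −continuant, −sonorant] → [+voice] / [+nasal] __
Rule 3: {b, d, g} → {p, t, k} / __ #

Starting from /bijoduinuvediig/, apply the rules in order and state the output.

bijozuinuveziik

Rule 1 (intervocalic spirantization): /d/ is a stop between vowels /o/ and /u/, so it spirantizes to the fricative [z]. /d/ is a stop between vowels /e/ and /i/, so it spirantizes to the fricative [z]. /bijoduinuvediig/ → bijozuinuveziig.
Rule 2 (post-nasal voicing): no segment meets the environment; /bijozuinuveziig/ is unchanged.
Rule 3 (final devoicing): /g/ is a voiced stop in word-final position, so it devoices to [k]. /bijozuinuveziig/ → bijozuinuveziik.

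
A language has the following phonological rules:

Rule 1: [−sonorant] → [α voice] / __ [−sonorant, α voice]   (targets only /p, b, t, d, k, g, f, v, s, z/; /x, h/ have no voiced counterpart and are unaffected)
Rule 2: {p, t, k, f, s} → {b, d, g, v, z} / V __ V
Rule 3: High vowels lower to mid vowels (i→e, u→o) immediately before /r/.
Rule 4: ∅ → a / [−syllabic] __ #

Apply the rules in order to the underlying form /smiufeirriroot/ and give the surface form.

Rule 1 (regressive voicing assimilation): no segment meets the environment; /smiufeirriroot/ is unchanged.
Rule 2 (intervocalic voicing): /f/ is a voiceless obstruent between vowels /u/ and /e/, so it voices to [v]. /smiufeirriroot/ → smiuveirriroot.
Rule 3 (pre-rhotic lowering): /i/ is a high vowel immediately before /r/, so it lowers to [e]. /i/ is a high vowel immediately before /r/, so it lowers to [e]. /smiuveirriroot/ → smiuveerreroot.
Rule 4 (final a-epenthesis): the form ends in the consonant /t/, so [a] is inserted word-finally. /smiuveerreroot/ → smiuveerreroota.

smiuveerreroota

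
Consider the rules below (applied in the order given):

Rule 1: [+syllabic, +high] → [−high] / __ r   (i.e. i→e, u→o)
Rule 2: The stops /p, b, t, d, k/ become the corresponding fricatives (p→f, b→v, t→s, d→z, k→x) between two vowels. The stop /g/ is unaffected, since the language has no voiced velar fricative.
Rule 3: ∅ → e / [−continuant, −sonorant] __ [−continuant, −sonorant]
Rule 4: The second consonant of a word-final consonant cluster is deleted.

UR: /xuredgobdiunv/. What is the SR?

Rule 1 (pre-rhotic lowering): /u/ is a high vowel immediately before /r/, so it lowers to [o]. /xuredgobdiunv/ → xoredgobdiunv.
Rule 2 (intervocalic spirantization): no segment meets the environment; /xoredgobdiunv/ is unchanged.
Rule 3 (stop-cluster e-epenthesis): /d/ and /g/ form a stop–stop cluster, so [e] is inserted between them. /b/ and /d/ form a stop–stop cluster, so [e] is inserted between them. /xoredgobdiunv/ → xoredegobediunv.
Rule 4 (final cluster simplification): /v/ is the second consonant of a word-final cluster /nv/, so it deletes. /xoredegobediunv/ → xoredegobediun.

xoredegobediun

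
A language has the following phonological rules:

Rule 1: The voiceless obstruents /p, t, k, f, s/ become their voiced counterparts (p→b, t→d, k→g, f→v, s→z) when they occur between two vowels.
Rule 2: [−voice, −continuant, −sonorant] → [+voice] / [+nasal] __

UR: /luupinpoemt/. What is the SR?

luubinboemd

Rule 1 (intervocalic voicing): /p/ is a voiceless obstruent between vowels /u/ and /i/, so it voices to [b]. /luupinpoemt/ → luubinpoemt.
Rule 2 (post-nasal voicing): /p/ is a voiceless stop immediately after the nasal /n/, so it voices to [b]. /t/ is a voiceless stop immediately after the nasal /m/, so it voices to [d]. /luubinpoemt/ → luubinboemd.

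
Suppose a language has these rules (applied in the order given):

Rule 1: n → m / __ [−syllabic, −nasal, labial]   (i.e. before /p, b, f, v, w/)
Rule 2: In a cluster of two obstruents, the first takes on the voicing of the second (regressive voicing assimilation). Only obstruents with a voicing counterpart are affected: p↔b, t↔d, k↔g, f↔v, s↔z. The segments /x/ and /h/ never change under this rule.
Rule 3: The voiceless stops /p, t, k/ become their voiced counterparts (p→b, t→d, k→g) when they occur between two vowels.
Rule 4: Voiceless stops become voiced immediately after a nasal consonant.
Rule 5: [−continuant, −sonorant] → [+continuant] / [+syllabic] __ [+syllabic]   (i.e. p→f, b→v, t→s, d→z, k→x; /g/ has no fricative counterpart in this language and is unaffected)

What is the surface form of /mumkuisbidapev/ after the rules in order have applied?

mumguizbizavev

Rule 1 (nasal place assimilation): no segment meets the environment; /mumkuisbidapev/ is unchanged.
Rule 2 (regressive voicing assimilation): /s/ precedes the voiced obstruent /b/, so it voices to [z] by assimilation. /mumkuisbidapev/ → mumkuizbidapev.
Rule 3 (intervocalic voicing): /p/ is a voiceless stop between vowels /a/ and /e/, so it voices to [b]. /mumkuizbidapev/ → mumkuizbidabev.
Rule 4 (post-nasal voicing): /k/ is a voiceless stop immediately after the nasal /m/, so it voices to [g]. /mumkuizbidabev/ → mumguizbidabev.
Rule 5 (intervocalic spirantization): /d/ is a stop between vowels /i/ and /a/, so it spirantizes to the fricative [z]. /b/ is a stop between vowels /a/ and /e/, so it spirantizes to the fricative [v]. /mumguizbidabev/ → mumguizbizavev.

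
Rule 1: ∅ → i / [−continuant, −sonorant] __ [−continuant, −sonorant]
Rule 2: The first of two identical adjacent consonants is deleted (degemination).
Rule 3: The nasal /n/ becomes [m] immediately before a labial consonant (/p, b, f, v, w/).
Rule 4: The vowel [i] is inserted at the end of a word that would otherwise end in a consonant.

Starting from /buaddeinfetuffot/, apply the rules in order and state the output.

buadideimfetufoti

Rule 1 (stop-cluster i-epenthesis): /d/ and /d/ form a stop–stop cluster, so [i] is inserted between them. /buaddeinfetuffot/ → buadideinfetuffot.
Rule 2 (degemination): /ff/ is a geminate; the first /f/ deletes. /buadideinfetuffot/ → buadideinfetufot.
Rule 3 (nasal place assimilation): /n/ precedes the labial consonant /f/, so it assimilates in place to [m]. /buadideinfetufot/ → buadideimfetufot.
Rule 4 (final i-epenthesis): the form ends in the consonant /t/, so [i] is inserted word-finally. /buadideimfetufot/ → buadideimfetufoti.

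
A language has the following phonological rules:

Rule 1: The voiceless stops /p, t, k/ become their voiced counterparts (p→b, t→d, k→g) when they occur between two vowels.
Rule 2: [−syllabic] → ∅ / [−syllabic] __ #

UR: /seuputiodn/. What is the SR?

Rule 1 (intervocalic voicing): /p/ is a voiceless stop between vowels /u/ and /u/, so it voices to [b]. /t/ is a voiceless stop between vowels /u/ and /i/, so it voices to [d]. /seuputiodn/ → seubudiodn.
Rule 2 (final cluster simplification): /n/ is the second consonant of a word-final cluster /dn/, so it deletes. /seubudiodn/ → seubudiod.

seubudiod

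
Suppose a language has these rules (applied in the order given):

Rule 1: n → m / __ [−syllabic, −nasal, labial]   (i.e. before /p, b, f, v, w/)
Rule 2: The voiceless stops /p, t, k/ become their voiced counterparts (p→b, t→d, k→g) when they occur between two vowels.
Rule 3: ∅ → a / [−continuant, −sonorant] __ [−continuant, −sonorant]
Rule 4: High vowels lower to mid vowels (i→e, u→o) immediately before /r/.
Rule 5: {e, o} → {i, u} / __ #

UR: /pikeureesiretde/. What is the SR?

pigeoreeseretadi

Rule 1 (nasal place assimilation): no segment meets the environment; /pikeureesiretde/ is unchanged.
Rule 2 (intervocalic voicing): /k/ is a voiceless stop between vowels /i/ and /e/, so it voices to [g]. /pikeureesiretde/ → pigeureesiretde.
Rule 3 (stop-cluster a-epenthesis): /t/ and /d/ form a stop–stop cluster, so [a] is inserted between them. /pigeureesiretde/ → pigeureesiretade.
Rule 4 (pre-rhotic lowering): /u/ is a high vowel immediately before /r/, so it lowers to [o]. /i/ is a high vowel immediately before /r/, so it lowers to [e]. /pigeureesiretade/ → pigeoreeseretade.
Rule 5 (final vowel raising): /e/ is a mid vowel in word-final position, so it raises to [i]. /pigeoreeseretade/ → pigeoreeseretadi.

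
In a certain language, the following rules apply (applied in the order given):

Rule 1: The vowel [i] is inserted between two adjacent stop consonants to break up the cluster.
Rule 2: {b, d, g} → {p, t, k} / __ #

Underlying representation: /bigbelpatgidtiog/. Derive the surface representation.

Rule 1 (stop-cluster i-epenthesis): /g/ and /b/ form a stop–stop cluster, so [i] is inserted between them. /t/ and /g/ form a stop–stop cluster, so [i] is inserted between them. /d/ and /t/ form a stop–stop cluster, so [i] is inserted between them. /bigbelpatgidtiog/ → bigibelpatigiditiog.
Rule 2 (final devoicing): /g/ is a voiced stop in word-final position, so it devoices to [k]. /bigibelpatigiditiog/ → bigibelpatigiditiok.

bigibelpatigiditiok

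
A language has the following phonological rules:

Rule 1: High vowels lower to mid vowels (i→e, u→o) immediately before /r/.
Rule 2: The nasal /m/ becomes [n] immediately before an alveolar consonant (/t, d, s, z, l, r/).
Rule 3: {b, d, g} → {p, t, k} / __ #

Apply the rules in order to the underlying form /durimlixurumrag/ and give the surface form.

dorinlixorunrak

Rule 1 (pre-rhotic lowering): /u/ is a high vowel immediately before /r/, so it lowers to [o]. /u/ is a high vowel immediately before /r/, so it lowers to [o]. /durimlixurumrag/ → dorimlixorumrag.
Rule 2 (nasal place assimilation): /m/ precedes the alveolar consonant /l/, so it assimilates in place to [n]. /m/ precedes the alveolar consonant /r/, so it assimilates in place to [n]. /dorimlixorumrag/ → dorinlixorunrag.
Rule 3 (final devoicing): /g/ is a voiced stop in word-final position, so it devoices to [k]. /dorinlixorunrag/ → dorinlixorunrak.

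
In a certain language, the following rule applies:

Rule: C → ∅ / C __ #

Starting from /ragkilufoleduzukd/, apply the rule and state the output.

ragkilufoleduzuk

/d/ is the second consonant of a word-final cluster /kd/, so it deletes.
The other instances of /r/, /g/, /k/, /l/, /f/, /d/, /z/ do not occur in the required environment and remain unchanged.
Surface form: [ragkilufoleduzuk].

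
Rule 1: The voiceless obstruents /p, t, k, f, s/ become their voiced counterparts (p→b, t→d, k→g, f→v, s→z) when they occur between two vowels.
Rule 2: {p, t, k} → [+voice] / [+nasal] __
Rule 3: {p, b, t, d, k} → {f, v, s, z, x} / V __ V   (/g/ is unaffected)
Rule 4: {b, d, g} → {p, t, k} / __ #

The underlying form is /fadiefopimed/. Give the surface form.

Rule 1 (intervocalic voicing): /f/ is a voiceless obstruent between vowels /e/ and /o/, so it voices to [v]. /p/ is a voiceless obstruent between vowels /o/ and /i/, so it voices to [b]. /fadiefopimed/ → fadievobimed.
Rule 2 (post-nasal voicing): no segment meets the environment; /fadievobimed/ is unchanged.
Rule 3 (intervocalic spirantization): /d/ is a stop between vowels /a/ and /i/, so it spirantizes to the fricative [z]. /b/ is a stop between vowels /o/ and /i/, so it spirantizes to the fricative [v]. /fadievobimed/ → fazievovimed.
Rule 4 (final devoicing): /d/ is a voiced stop in word-final position, so it devoices to [t]. /fazievovimed/ → fazievovimet.

fazievovimet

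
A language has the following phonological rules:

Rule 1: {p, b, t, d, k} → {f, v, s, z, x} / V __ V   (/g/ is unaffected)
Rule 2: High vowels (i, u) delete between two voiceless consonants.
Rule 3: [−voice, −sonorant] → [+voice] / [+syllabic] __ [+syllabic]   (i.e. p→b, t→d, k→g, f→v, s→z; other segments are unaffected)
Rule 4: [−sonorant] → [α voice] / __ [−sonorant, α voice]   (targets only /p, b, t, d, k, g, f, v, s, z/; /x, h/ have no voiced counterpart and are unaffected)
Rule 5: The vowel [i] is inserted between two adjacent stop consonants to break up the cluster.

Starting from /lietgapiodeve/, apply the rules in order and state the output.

Rule 1 (intervocalic spirantization): /p/ is a stop between vowels /a/ and /i/, so it spirantizes to the fricative [f]. /d/ is a stop between vowels /o/ and /e/, so it spirantizes to the fricative [z]. /lietgapiodeve/ → lietgafiozeve.
Rule 2 (high vowel syncope): no segment meets the environment; /lietgafiozeve/ is unchanged.
Rule 3 (intervocalic voicing): /f/ is a voiceless obstruent between vowels /a/ and /i/, so it voices to [v]. /lietgafiozeve/ → lietgaviozeve.
Rule 4 (regressive voicing assimilation): /t/ precedes the voiced obstruent /g/, so it voices to [d] by assimilation. /lietgaviozeve/ → liedgaviozeve.
Rule 5 (stop-cluster i-epenthesis): /d/ and /g/ form a stop–stop cluster, so [i] is inserted between them. /liedgaviozeve/ → liedigaviozeve.

liedigaviozeve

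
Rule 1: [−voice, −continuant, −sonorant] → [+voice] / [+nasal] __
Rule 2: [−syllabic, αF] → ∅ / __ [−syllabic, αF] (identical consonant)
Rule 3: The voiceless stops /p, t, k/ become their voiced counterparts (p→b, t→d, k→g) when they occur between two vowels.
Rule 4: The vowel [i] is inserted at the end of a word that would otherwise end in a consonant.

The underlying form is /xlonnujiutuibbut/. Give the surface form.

Rule 1 (post-nasal voicing): no segment meets the environment; /xlonnujiutuibbut/ is unchanged.
Rule 2 (degemination): /nn/ is a geminate; the first /n/ deletes. /bb/ is a geminate; the first /b/ deletes. /xlonnujiutuibbut/ → xlonujiutuibut.
Rule 3 (intervocalic voicing): /t/ is a voiceless stop between vowels /u/ and /u/, so it voices to [d]. /xlonujiutuibut/ → xlonujiuduibut.
Rule 4 (final i-epenthesis): the form ends in the consonant /t/, so [i] is inserted word-finally. /xlonujiuduibut/ → xlonujiuduibuti.

xlonujiuduibuti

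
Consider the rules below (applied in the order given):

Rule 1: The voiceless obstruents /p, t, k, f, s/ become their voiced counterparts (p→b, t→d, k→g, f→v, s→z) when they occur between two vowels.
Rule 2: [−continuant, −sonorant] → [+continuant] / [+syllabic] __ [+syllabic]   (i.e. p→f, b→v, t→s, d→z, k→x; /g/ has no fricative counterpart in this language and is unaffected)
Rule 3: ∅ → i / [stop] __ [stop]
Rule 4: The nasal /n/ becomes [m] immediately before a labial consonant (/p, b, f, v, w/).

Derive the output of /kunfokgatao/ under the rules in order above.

Rule 1 (intervocalic voicing): /t/ is a voiceless obstruent between vowels /a/ and /a/, so it voices to [d]. /kunfokgatao/ → kunfokgadao.
Rule 2 (intervocalic spirantization): /d/ is a stop between vowels /a/ and /a/, so it spirantizes to the fricative [z]. /kunfokgadao/ → kunfokgazao.
Rule 3 (stop-cluster i-epenthesis): /k/ and /g/ form a stop–stop cluster, so [i] is inserted between them. /kunfokgazao/ → kunfokigazao.
Rule 4 (nasal place assimilation): /n/ precedes the labial consonant /f/, so it assimilates in place to [m]. /kunfokigazao/ → kumfokigazao.

kumfokigazao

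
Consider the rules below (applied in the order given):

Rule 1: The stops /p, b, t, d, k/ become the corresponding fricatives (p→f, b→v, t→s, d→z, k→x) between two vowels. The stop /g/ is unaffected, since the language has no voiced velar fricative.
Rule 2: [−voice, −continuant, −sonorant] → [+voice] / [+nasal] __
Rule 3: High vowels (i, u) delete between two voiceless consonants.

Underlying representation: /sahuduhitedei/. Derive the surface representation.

Rule 1 (intervocalic spirantization): /d/ is a stop between vowels /u/ and /u/, so it spirantizes to the fricative [z]. /t/ is a stop between vowels /i/ and /e/, so it spirantizes to the fricative [s]. /d/ is a stop between vowels /e/ and /e/, so it spirantizes to the fricative [z]. /sahuduhitedei/ → sahuzuhisezei.
Rule 2 (post-nasal voicing): no segment meets the environment; /sahuzuhisezei/ is unchanged.
Rule 3 (high vowel syncope): /i/ is a high vowel flanked by voiceless consonants /h/ and /s/, so it deletes. /sahuzuhisezei/ → sahuzuhsezei.

sahuzuhsezei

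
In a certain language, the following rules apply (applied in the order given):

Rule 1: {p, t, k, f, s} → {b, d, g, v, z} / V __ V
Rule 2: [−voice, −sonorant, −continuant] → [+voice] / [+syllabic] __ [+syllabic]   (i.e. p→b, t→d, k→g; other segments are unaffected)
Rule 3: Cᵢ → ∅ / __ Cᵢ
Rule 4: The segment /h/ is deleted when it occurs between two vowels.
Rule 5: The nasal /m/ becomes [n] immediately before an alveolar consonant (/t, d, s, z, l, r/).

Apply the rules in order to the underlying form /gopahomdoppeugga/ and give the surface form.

Rule 1 (intervocalic voicing): /p/ is a voiceless obstruent between vowels /o/ and /a/, so it voices to [b]. /gopahomdoppeugga/ → gobahomdoppeugga.
Rule 2 (intervocalic voicing): no segment meets the environment; /gobahomdoppeugga/ is unchanged.
Rule 3 (degemination): /pp/ is a geminate; the first /p/ deletes. /gg/ is a geminate; the first /g/ deletes. /gobahomdoppeugga/ → gobahomdopeuga.
Rule 4 (intervocalic h-deletion): /h/ occurs between vowels /a/ and /o/, so it deletes. /gobahomdopeuga/ → gobaomdopeuga.
Rule 5 (nasal place assimilation): /m/ precedes the alveolar consonant /d/, so it assimilates in place to [n]. /gobaomdopeuga/ → gobaondopeuga.

gobaondopeuga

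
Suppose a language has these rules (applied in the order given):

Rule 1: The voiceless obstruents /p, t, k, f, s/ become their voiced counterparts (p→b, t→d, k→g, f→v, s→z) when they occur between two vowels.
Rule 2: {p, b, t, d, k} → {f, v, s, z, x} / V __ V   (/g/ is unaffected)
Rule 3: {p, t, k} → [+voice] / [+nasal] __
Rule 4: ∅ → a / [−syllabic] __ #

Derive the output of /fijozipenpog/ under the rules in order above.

Rule 1 (intervocalic voicing): /p/ is a voiceless obstruent between vowels /i/ and /e/, so it voices to [b]. /fijozipenpog/ → fijozibenpog.
Rule 2 (intervocalic spirantization): /b/ is a stop between vowels /i/ and /e/, so it spirantizes to the fricative [v]. /fijozibenpog/ → fijozivenpog.
Rule 3 (post-nasal voicing): /p/ is a voiceless stop immediately after the nasal /n/, so it voices to [b]. /fijozivenpog/ → fijozivenbog.
Rule 4 (final a-epenthesis): the form ends in the consonant /g/, so [a] is inserted word-finally. /fijozivenbog/ → fijozivenboga.

fijozivenboga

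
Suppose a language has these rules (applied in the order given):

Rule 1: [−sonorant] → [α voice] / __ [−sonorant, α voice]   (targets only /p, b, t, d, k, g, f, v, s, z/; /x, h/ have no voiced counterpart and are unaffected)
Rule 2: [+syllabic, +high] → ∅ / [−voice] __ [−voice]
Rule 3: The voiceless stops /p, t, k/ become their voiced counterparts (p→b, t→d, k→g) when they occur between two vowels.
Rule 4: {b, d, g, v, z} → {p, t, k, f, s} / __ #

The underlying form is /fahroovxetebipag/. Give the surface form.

fahroofxedebibak

Rule 1 (regressive voicing assimilation): /v/ precedes the voiceless obstruent /x/, so it devoices to [f] by assimilation. /fahroovxetebipag/ → fahroofxetebipag.
Rule 2 (high vowel syncope): no segment meets the environment; /fahroofxetebipag/ is unchanged.
Rule 3 (intervocalic voicing): /t/ is a voiceless stop between vowels /e/ and /e/, so it voices to [d]. /p/ is a voiceless stop between vowels /i/ and /a/, so it voices to [b]. /fahroofxetebipag/ → fahroofxedebibag.
Rule 4 (final devoicing): /g/ is a voiced obstruent in word-final position, so it devoices to [k]. /fahroofxedebibag/ → fahroofxedebibak.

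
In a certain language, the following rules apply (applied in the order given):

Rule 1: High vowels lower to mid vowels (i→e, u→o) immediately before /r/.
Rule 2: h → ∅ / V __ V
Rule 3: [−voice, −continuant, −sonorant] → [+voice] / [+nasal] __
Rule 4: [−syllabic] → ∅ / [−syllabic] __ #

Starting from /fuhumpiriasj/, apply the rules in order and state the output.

fuumberias

Rule 1 (pre-rhotic lowering): /i/ is a high vowel immediately before /r/, so it lowers to [e]. /fuhumpiriasj/ → fuhumperiasj.
Rule 2 (intervocalic h-deletion): /h/ occurs between vowels /u/ and /u/, so it deletes. /fuhumperiasj/ → fuumperiasj.
Rule 3 (post-nasal voicing): /p/ is a voiceless stop immediately after the nasal /m/, so it voices to [b]. /fuumperiasj/ → fuumberiasj.
Rule 4 (final cluster simplification): /j/ is the second consonant of a word-final cluster /sj/, so it deletes. /fuumberiasj/ → fuumberias.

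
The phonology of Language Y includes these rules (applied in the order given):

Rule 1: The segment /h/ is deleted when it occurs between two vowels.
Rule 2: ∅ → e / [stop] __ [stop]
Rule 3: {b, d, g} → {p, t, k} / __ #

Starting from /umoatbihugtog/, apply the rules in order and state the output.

umoatebiugetok

Rule 1 (intervocalic h-deletion): /h/ occurs between vowels /i/ and /u/, so it deletes. /umoatbihugtog/ → umoatbiugtog.
Rule 2 (stop-cluster e-epenthesis): /t/ and /b/ form a stop–stop cluster, so [e] is inserted between them. /g/ and /t/ form a stop–stop cluster, so [e] is inserted between them. /umoatbiugtog/ → umoatebiugetog.
Rule 3 (final devoicing): /g/ is a voiced stop in word-final position, so it devoices to [k]. /umoatebiugetog/ → umoatebiugetok.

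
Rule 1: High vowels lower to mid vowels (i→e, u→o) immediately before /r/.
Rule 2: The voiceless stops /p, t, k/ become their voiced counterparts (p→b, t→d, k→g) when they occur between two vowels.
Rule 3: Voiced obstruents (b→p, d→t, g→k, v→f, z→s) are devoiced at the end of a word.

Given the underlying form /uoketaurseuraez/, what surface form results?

Rule 1 (pre-rhotic lowering): /u/ is a high vowel immediately before /r/, so it lowers to [o]. /u/ is a high vowel immediately before /r/, so it lowers to [o]. /uoketaurseuraez/ → uoketaorseoraez.
Rule 2 (intervocalic voicing): /k/ is a voiceless stop between vowels /o/ and /e/, so it voices to [g]. /t/ is a voiceless stop between vowels /e/ and /a/, so it voices to [d]. /uoketaorseoraez/ → uogedaorseoraez.
Rule 3 (final devoicing): /z/ is a voiced obstruent in word-final position, so it devoices to [s]. /uogedaorseoraez/ → uogedaorseoraes.

uogedaorseoraes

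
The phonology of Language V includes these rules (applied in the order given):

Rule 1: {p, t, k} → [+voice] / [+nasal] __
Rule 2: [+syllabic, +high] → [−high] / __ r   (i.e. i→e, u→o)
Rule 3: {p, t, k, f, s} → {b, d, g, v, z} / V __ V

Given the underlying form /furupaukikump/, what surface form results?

Rule 1 (post-nasal voicing): /p/ is a voiceless stop immediately after the nasal /m/, so it voices to [b]. /furupaukikump/ → furupaukikumb.
Rule 2 (pre-rhotic lowering): /u/ is a high vowel immediately before /r/, so it lowers to [o]. /furupaukikumb/ → forupaukikumb.
Rule 3 (intervocalic voicing): /p/ is a voiceless obstruent between vowels /u/ and /a/, so it voices to [b]. /k/ is a voiceless obstruent between vowels /u/ and /i/, so it voices to [g]. /k/ is a voiceless obstruent between vowels /i/ and /u/, so it voices to [g]. /forupaukikumb/ → forubaugigumb.

forubaugigumb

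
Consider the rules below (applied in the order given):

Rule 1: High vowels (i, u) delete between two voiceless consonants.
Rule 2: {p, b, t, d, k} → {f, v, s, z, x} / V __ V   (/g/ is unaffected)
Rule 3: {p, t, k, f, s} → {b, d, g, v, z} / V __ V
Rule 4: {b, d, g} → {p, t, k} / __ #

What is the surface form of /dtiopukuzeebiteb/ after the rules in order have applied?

Rule 1 (high vowel syncope): /u/ is a high vowel flanked by voiceless consonants /p/ and /k/, so it deletes. /dtiopukuzeebiteb/ → dtiopkuzeebiteb.
Rule 2 (intervocalic spirantization): /b/ is a stop between vowels /e/ and /i/, so it spirantizes to the fricative [v]. /t/ is a stop between vowels /i/ and /e/, so it spirantizes to the fricative [s]. /dtiopkuzeebiteb/ → dtiopkuzeeviseb.
Rule 3 (intervocalic voicing): /s/ is a voiceless obstruent between vowels /i/ and /e/, so it voices to [z]. /dtiopkuzeeviseb/ → dtiopkuzeevizeb.
Rule 4 (final devoicing): /b/ is a voiced stop in word-final position, so it devoices to [p]. /dtiopkuzeevizeb/ → dtiopkuzeevizep.

dtiopkuzeevizep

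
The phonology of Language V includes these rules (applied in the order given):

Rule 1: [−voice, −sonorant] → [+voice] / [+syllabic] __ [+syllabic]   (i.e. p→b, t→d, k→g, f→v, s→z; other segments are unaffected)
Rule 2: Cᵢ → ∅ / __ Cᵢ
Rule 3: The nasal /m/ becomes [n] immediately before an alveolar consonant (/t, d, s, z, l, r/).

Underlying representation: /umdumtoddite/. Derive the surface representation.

Rule 1 (intervocalic voicing): /t/ is a voiceless obstruent between vowels /i/ and /e/, so it voices to [d]. /umdumtoddite/ → umdumtoddide.
Rule 2 (degemination): /dd/ is a geminate; the first /d/ deletes. /umdumtoddide/ → umdumtodide.
Rule 3 (nasal place assimilation): /m/ precedes the alveolar consonant /d/, so it assimilates in place to [n]. /m/ precedes the alveolar consonant /t/, so it assimilates in place to [n]. /umdumtodide/ → unduntodide.

unduntodide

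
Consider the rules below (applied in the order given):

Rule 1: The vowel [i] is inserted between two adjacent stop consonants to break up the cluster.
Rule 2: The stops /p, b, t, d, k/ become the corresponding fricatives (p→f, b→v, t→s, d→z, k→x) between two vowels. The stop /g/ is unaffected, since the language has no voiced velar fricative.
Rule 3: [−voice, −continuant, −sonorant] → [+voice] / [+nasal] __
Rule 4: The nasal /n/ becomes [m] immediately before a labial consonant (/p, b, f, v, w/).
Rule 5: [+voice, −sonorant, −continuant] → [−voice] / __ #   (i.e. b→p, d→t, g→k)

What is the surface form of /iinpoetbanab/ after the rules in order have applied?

Rule 1 (stop-cluster i-epenthesis): /t/ and /b/ form a stop–stop cluster, so [i] is inserted between them. /iinpoetbanab/ → iinpoetibanab.
Rule 2 (intervocalic spirantization): /t/ is a stop between vowels /e/ and /i/, so it spirantizes to the fricative [s]. /b/ is a stop between vowels /i/ and /a/, so it spirantizes to the fricative [v]. /iinpoetibanab/ → iinpoesivanab.
Rule 3 (post-nasal voicing): /p/ is a voiceless stop immediately after the nasal /n/, so it voices to [b]. /iinpoesivanab/ → iinboesivanab.
Rule 4 (nasal place assimilation): /n/ precedes the labial consonant /b/, so it assimilates in place to [m]. /iinboesivanab/ → iimboesivanab.
Rule 5 (final devoicing): /b/ is a voiced stop in word-final position, so it devoices to [p]. /iimboesivanab/ → iimboesivanap.

iimboesivanap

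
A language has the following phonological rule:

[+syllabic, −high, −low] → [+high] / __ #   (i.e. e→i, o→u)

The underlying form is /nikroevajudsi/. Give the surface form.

No segment of /nikroevajudsi/ meets the structural description of the rule, so the form surfaces unchanged.

nikroevajudsi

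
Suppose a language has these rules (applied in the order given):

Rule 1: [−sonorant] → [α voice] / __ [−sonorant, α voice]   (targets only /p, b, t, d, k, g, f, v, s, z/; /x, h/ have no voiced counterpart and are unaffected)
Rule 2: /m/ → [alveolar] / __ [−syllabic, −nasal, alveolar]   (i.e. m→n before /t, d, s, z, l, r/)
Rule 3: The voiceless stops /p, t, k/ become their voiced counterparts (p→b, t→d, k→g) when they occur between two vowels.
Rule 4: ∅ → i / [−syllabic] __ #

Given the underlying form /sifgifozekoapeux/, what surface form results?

sivgifozegoabeuxi

Rule 1 (regressive voicing assimilation): /f/ precedes the voiced obstruent /g/, so it voices to [v] by assimilation. /sifgifozekoapeux/ → sivgifozekoapeux.
Rule 2 (nasal place assimilation): no segment meets the environment; /sivgifozekoapeux/ is unchanged.
Rule 3 (intervocalic voicing): /k/ is a voiceless stop between vowels /e/ and /o/, so it voices to [g]. /p/ is a voiceless stop between vowels /a/ and /e/, so it voices to [b]. /sivgifozekoapeux/ → sivgifozegoabeux.
Rule 4 (final i-epenthesis): the form ends in the consonant /x/, so [i] is inserted word-finally. /sivgifozegoabeux/ → sivgifozegoabeuxi.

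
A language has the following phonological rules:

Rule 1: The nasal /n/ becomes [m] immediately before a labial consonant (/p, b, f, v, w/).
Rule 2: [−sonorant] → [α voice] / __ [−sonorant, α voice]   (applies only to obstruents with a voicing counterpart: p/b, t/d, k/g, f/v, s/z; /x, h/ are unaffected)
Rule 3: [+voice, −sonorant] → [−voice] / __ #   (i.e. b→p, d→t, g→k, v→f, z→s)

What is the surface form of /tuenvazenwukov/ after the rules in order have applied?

tuemvazemwukof

Rule 1 (nasal place assimilation): /n/ precedes the labial consonant /v/, so it assimilates in place to [m]. /n/ precedes the labial consonant /w/, so it assimilates in place to [m]. /tuenvazenwukov/ → tuemvazemwukov.
Rule 2 (regressive voicing assimilation): no segment meets the environment; /tuemvazemwukov/ is unchanged.
Rule 3 (final devoicing): /v/ is a voiced obstruent in word-final position, so it devoices to [f]. /tuemvazemwukov/ → tuemvazemwukof.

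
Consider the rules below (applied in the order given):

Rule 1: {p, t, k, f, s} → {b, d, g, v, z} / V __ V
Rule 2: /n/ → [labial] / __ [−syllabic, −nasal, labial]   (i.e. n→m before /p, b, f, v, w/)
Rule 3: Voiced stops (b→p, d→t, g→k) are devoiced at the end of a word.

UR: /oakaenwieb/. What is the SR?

oagaemwiep

Rule 1 (intervocalic voicing): /k/ is a voiceless obstruent between vowels /a/ and /a/, so it voices to [g]. /oakaenwieb/ → oagaenwieb.
Rule 2 (nasal place assimilation): /n/ precedes the labial consonant /w/, so it assimilates in place to [m]. /oagaenwieb/ → oagaemwieb.
Rule 3 (final devoicing): /b/ is a voiced stop in word-final position, so it devoices to [p]. /oagaemwieb/ → oagaemwiep.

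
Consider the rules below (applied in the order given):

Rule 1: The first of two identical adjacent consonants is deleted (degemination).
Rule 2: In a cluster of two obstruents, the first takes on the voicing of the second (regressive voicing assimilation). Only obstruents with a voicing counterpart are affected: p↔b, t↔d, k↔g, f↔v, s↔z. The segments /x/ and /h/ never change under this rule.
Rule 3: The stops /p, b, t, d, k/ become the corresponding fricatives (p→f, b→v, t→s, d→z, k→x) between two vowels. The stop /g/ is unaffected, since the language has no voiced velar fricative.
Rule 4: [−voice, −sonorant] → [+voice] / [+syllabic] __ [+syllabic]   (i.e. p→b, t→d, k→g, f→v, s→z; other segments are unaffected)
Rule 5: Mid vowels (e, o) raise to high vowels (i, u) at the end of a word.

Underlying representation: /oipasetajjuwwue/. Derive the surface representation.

oivazezajuwui

Rule 1 (degemination): /jj/ is a geminate; the first /j/ deletes. /ww/ is a geminate; the first /w/ deletes. /oipasetajjuwwue/ → oipasetajuwue.
Rule 2 (regressive voicing assimilation): no segment meets the environment; /oipasetajuwue/ is unchanged.
Rule 3 (intervocalic spirantization): /p/ is a stop between vowels /i/ and /a/, so it spirantizes to the fricative [f]. /t/ is a stop between vowels /e/ and /a/, so it spirantizes to the fricative [s]. /oipasetajuwue/ → oifasesajuwue.
Rule 4 (intervocalic voicing): /f/ is a voiceless obstruent between vowels /i/ and /a/, so it voices to [v]. /s/ is a voiceless obstruent between vowels /a/ and /e/, so it voices to [z]. /s/ is a voiceless obstruent between vowels /e/ and /a/, so it voices to [z]. /oifasesajuwue/ → oivazezajuwue.
Rule 5 (final vowel raising): /e/ is a mid vowel in word-final position, so it raises to [i]. /oivazezajuwue/ → oivazezajuwui.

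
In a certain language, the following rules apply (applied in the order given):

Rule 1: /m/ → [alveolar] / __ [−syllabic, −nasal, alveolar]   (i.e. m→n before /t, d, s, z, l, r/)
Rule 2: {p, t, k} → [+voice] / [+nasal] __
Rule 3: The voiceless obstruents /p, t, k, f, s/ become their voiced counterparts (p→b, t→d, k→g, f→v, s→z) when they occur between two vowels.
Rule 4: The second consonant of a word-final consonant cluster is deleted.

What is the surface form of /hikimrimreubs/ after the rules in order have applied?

higinrinreub

Rule 1 (nasal place assimilation): /m/ precedes the alveolar consonant /r/, so it assimilates in place to [n]. /m/ precedes the alveolar consonant /r/, so it assimilates in place to [n]. /hikimrimreubs/ → hikinrinreubs.
Rule 2 (post-nasal voicing): no segment meets the environment; /hikinrinreubs/ is unchanged.
Rule 3 (intervocalic voicing): /k/ is a voiceless obstruent between vowels /i/ and /i/, so it voices to [g]. /hikinrinreubs/ → higinrinreubs.
Rule 4 (final cluster simplification): /s/ is the second consonant of a word-final cluster /bs/, so it deletes. /higinrinreubs/ → higinrinreub.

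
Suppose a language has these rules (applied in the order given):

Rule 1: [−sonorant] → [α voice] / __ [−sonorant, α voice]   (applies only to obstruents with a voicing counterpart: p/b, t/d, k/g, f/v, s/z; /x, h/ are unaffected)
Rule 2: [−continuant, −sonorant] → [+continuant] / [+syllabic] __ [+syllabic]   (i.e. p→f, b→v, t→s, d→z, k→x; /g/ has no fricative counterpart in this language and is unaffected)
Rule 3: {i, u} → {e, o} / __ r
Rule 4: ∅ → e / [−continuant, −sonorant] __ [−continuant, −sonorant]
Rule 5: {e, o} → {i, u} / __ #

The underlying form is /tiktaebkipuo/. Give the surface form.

Rule 1 (regressive voicing assimilation): /b/ precedes the voiceless obstruent /k/, so it devoices to [p] by assimilation. /tiktaebkipuo/ → tiktaepkipuo.
Rule 2 (intervocalic spirantization): /p/ is a stop between vowels /i/ and /u/, so it spirantizes to the fricative [f]. /tiktaepkipuo/ → tiktaepkifuo.
Rule 3 (pre-rhotic lowering): no segment meets the environment; /tiktaepkifuo/ is unchanged.
Rule 4 (stop-cluster e-epenthesis): /k/ and /t/ form a stop–stop cluster, so [e] is inserted between them. /p/ and /k/ form a stop–stop cluster, so [e] is inserted between them. /tiktaepkifuo/ → tiketaepekifuo.
Rule 5 (final vowel raising): /o/ is a mid vowel in word-final position, so it raises to [u]. /tiketaepekifuo/ → tiketaepekifuu.

tiketaepekifuu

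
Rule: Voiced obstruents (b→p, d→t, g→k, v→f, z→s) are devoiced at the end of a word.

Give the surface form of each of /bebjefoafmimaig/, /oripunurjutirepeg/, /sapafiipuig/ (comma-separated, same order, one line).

bebjefoafmimaik, oripunurjutirepek, sapafiipuik

/bebjefoafmimaig/: /g/ is a voiced obstruent in word-final position, so it devoices to [k]. → [bebjefoafmimaik].
/oripunurjutirepeg/: /g/ is a voiced obstruent in word-final position, so it devoices to [k]. → [oripunurjutirepek].
/sapafiipuig/: /g/ is a voiced obstruent in word-final position, so it devoices to [k]. → [sapafiipuik].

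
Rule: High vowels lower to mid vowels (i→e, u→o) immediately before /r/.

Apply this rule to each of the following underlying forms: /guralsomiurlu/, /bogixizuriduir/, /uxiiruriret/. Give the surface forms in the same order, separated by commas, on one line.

/guralsomiurlu/: /u/ is a high vowel immediately before /r/, so it lowers to [o]. /u/ is a high vowel immediately before /r/, so it lowers to [o]. → [goralsomiorlu].
/bogixizuriduir/: /u/ is a high vowel immediately before /r/, so it lowers to [o]. /i/ is a high vowel immediately before /r/, so it lowers to [e]. → [bogixizoriduer].
/uxiiruriret/: /i/ is a high vowel immediately before /r/, so it lowers to [e]. /u/ is a high vowel immediately before /r/, so it lowers to [o]. /i/ is a high vowel immediately before /r/, so it lowers to [e]. → [uxieroreret].

goralsomiorlu, bogixizoriduer, uxieroreret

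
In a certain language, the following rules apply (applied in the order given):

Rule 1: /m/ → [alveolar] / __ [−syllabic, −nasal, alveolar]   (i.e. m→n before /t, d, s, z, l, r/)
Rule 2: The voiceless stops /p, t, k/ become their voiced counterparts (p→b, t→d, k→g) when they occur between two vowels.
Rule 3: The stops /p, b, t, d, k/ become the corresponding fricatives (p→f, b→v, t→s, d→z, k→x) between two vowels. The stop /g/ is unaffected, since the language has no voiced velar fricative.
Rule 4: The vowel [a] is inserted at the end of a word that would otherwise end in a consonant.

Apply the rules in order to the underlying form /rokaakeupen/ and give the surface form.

Rule 1 (nasal place assimilation): no segment meets the environment; /rokaakeupen/ is unchanged.
Rule 2 (intervocalic voicing): /k/ is a voiceless stop between vowels /o/ and /a/, so it voices to [g]. /k/ is a voiceless stop between vowels /a/ and /e/, so it voices to [g]. /p/ is a voiceless stop between vowels /u/ and /e/, so it voices to [b]. /rokaakeupen/ → rogaageuben.
Rule 3 (intervocalic spirantization): /b/ is a stop between vowels /u/ and /e/, so it spirantizes to the fricative [v]. /rogaageuben/ → rogaageuven.
Rule 4 (final a-epenthesis): the form ends in the consonant /n/, so [a] is inserted word-finally. /rogaageuven/ → rogaageuvena.

rogaageuvena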